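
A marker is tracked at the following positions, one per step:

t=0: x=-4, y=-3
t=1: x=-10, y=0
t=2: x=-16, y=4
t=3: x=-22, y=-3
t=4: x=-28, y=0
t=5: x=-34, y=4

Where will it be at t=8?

x=-52, y=4

The x coordinate changes by -6 each step, so at step 8 it is -4 + 8·(-6) = -52.
The y coordinate repeats the cycle [-3, 0, 4] with period 3; step 8 mod 3 = 2, giving 4.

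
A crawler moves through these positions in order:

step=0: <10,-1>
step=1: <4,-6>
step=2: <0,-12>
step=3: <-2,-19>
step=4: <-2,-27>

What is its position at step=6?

<4,-46>

Taking differences between consecutive positions: <-6,-5>, <-4,-6>, <-2,-7>, <+0,-8>. These grow by <+2,-1> each step.
step 5: <-2,-27> + <+2,-9> → <0,-36>
step 6: <0,-36> + <+4,-10> → <4,-46>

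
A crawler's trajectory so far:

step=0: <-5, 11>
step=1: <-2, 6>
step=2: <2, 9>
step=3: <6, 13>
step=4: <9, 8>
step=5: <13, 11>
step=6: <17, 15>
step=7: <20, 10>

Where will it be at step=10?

The moves between consecutive positions are <+3, -5>, <+4, +3>, <+4, +4>, <+3, -5>, <+4, +3>, <+4, +4>, <+3, -5>; they repeat the 3-cycle [<+3, -5>, <+4, +3>, <+4, +4>].
step 8: apply <+4, +3> → <24, 13>
step 9: apply <+4, +4> → <28, 17>
step 10: apply <+3, -5> → <31, 12>

<31, 12>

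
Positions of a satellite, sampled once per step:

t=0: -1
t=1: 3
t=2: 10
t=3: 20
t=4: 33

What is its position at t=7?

90

First differences are +4, +7, +10, +13; their common second difference is +3 (constant acceleration).
step 5: 33 + 16 → 49
step 6: 49 + 19 → 68
step 7: 68 + 22 → 90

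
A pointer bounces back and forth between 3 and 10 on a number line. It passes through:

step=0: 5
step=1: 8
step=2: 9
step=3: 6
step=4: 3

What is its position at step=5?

6

The value reflects between 3 and 10, moving 3 per step.
  step 5: 3 → 6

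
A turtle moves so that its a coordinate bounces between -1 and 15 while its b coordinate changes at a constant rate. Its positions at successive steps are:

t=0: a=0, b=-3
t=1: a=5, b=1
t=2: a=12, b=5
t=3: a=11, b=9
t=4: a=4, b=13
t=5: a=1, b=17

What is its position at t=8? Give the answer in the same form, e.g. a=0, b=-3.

The a coordinate travels 7 per step and bounces off the walls at -1 and 15.
  step 6: 1 → 8
  step 7: 8 → 15
  step 8: 15 → 8
The b coordinate changes by +4 each step: at step 8 it is 29.

a=8, b=29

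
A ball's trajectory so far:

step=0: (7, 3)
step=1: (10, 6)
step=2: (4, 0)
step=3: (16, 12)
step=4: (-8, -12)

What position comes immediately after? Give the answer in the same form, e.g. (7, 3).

(40, 36)

Consecutive displacements (+3, +3), (-6, -6), (+12, +12), (-24, -24) scale by a factor of -2 each step.
step 5: (-8, -12) + (+48, +48) → (40, 36)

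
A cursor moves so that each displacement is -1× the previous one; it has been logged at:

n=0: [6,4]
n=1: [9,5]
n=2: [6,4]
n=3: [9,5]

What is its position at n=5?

Consecutive displacements [+3,+1], [-3,-1], [+3,+1] scale by a factor of -1 each step.
step 4: [9,5] + [-3,-1] → [6,4]
step 5: [6,4] + [+3,+1] → [9,5]

[9,5]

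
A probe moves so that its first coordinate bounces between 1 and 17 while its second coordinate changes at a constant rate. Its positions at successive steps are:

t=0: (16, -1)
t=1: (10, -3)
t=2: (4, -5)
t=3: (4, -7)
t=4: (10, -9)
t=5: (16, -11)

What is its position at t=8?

The first coordinate travels 6 per step and bounces off the walls at 1 and 17.
  step 6: 16 → 12
  step 7: 12 → 6
  step 8: 6 → 2
The second coordinate changes by -2 each step: at step 8 it is -17.

(2, -17)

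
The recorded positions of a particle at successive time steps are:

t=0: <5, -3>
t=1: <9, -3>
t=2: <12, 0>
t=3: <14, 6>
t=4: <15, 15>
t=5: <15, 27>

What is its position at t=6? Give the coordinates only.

Successive displacements: <+4, +0>, <+3, +3>, <+2, +6>, <+1, +9>, <+0, +12> — each changes by <-1, +3>.
step 6: <15, 27> + <-1, +15> → <14, 42>

<14, 42>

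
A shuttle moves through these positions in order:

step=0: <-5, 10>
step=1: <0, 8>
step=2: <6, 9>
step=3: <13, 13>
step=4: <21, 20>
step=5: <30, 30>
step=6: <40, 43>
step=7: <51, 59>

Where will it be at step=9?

Successive displacements: <+5, -2>, <+6, +1>, <+7, +4>, <+8, +7>, <+9, +10>, <+10, +13>, <+11, +16> — each changes by <+1, +3>.
step 8: <51, 59> + <+12, +19> → <63, 78>
step 9: <63, 78> + <+13, +22> → <76, 100>

<76, 100>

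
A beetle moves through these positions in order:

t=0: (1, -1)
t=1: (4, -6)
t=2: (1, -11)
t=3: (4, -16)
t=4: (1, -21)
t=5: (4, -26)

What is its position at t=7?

The first coordinate repeats the cycle [1, 4] with period 2; step 7 mod 2 = 1, giving 4.
The second coordinate changes by -5 each step, so at step 7 it is -1 + 7·(-5) = -36.

(4, -36)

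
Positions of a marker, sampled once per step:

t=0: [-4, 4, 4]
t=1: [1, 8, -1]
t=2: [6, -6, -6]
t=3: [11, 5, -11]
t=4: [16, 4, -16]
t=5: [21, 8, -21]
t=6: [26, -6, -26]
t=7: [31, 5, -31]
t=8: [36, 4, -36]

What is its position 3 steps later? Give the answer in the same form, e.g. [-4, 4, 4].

First: linear, +5 per step → 51 at step 11.
Second: cycles through 4, 8, -6, 5 every 4 steps. Step 11 lands at position 3 of the cycle → 5.
Third: linear, -5 per step → -51 at step 11.

[51, 5, -51]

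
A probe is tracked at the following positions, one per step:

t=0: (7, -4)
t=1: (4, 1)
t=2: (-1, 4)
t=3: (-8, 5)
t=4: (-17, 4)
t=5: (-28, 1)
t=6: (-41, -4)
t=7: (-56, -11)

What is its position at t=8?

(-73, -20)

First differences are (-3, +5), (-5, +3), (-7, +1), (-9, -1), (-11, -3), (-13, -5), (-15, -7); their common second difference is (-2, -2) (constant acceleration).
step 8: (-56, -11) + (-17, -9) → (-73, -20)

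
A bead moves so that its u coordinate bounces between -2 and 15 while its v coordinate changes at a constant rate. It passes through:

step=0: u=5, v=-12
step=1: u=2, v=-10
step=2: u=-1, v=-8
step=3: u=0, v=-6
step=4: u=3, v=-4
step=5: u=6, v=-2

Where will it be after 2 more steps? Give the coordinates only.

u=12, v=2

The u coordinate travels 3 per step and bounces off the walls at -2 and 15.
  step 6: 6 → 9
  step 7: 9 → 12
The v coordinate changes by +2 each step: at step 7 it is 2.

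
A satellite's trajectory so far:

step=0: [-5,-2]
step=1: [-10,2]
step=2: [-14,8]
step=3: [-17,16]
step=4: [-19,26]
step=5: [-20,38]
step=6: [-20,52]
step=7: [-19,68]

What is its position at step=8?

[-17,86]

Successive displacements: [-5,+4], [-4,+6], [-3,+8], [-2,+10], [-1,+12], [+0,+14], [+1,+16] — each changes by [+1,+2].
step 8: [-19,68] + [+2,+18] → [-17,86]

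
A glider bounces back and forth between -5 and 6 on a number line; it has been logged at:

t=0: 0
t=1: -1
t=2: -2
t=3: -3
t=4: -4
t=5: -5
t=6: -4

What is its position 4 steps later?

The value travels 1 per step and bounces off the walls at -5 and 6.
  step 7: -4 → -3
  step 8: -3 → -2
  step 9: -2 → -1
  step 10: -1 → 0

0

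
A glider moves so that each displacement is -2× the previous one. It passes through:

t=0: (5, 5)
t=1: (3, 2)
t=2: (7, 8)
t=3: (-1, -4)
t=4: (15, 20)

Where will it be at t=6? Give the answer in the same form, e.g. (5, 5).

The jumps are (-2, -3), (+4, +6), (-8, -12), (+16, +24) — a geometric progression with ratio -2.
step 5: (15, 20) + (-32, -48) → (-17, -28)
step 6: (-17, -28) + (+64, +96) → (47, 68)

(47, 68)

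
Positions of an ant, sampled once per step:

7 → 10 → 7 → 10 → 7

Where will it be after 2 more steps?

The jumps are +3, -3, +3, -3 — a geometric progression with ratio -1.
step 5: 7 + 3 → 10
step 6: 10 − 3 → 7

7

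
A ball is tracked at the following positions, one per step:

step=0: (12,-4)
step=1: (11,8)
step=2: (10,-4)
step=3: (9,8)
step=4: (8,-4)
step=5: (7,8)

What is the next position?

(6,-4)

The first coordinate changes by -1 each step, so at step 6 it is 12 + 6·(-1) = 6.
The second coordinate repeats the cycle [-4, 8] with period 2; step 6 mod 2 = 0, giving -4.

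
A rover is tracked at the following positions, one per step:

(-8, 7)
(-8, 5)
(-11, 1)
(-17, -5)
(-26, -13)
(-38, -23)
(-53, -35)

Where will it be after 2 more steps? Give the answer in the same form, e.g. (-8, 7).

First differences are (+0, -2), (-3, -4), (-6, -6), (-9, -8), (-12, -10), (-15, -12); their common second difference is (-3, -2) (constant acceleration).
step 7: (-53, -35) + (-18, -14) → (-71, -49)
step 8: (-71, -49) + (-21, -16) → (-92, -65)

(-92, -65)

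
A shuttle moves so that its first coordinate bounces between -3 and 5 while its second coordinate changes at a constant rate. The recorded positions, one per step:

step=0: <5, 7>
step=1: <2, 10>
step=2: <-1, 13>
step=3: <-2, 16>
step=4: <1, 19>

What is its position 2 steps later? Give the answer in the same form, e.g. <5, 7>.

<3, 25>

The first coordinate travels 3 per step and bounces off the walls at -3 and 5.
  step 5: 1 → 4
  step 6: 4 → 3
The second coordinate changes by +3 each step: at step 6 it is 25.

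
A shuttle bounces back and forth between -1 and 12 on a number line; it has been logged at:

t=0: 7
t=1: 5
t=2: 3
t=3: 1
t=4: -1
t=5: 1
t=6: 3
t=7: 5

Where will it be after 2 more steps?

The value reflects between -1 and 12, moving 2 per step.
  step 8: 5 → 7
  step 9: 7 → 9

9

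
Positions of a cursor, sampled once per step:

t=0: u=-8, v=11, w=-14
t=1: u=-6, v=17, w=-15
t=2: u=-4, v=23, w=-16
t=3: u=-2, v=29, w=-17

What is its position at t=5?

Each step adds (+2, +6, -1) to the position.
step 4: u=-2, v=29, w=-17 + (+2, +6, -1) → u=0, v=35, w=-18
step 5: u=0, v=35, w=-18 + (+2, +6, -1) → u=2, v=41, w=-19

u=2, v=41, w=-19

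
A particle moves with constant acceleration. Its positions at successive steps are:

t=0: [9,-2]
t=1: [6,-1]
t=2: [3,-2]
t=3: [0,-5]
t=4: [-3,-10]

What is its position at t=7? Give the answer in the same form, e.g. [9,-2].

Taking differences between consecutive positions: [-3,+1], [-3,-1], [-3,-3], [-3,-5]. These grow by [+0,-2] each step.
step 5: [-3,-10] + [-3,-7] → [-6,-17]
step 6: [-6,-17] + [-3,-9] → [-9,-26]
step 7: [-9,-26] + [-3,-11] → [-12,-37]

[-12,-37]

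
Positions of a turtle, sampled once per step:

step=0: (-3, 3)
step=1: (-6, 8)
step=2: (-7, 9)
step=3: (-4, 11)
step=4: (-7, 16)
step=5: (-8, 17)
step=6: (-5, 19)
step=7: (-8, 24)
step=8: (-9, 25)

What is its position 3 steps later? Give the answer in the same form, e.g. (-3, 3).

(-10, 33)

The moves between consecutive positions are (-3, +5), (-1, +1), (+3, +2), (-3, +5), (-1, +1), (+3, +2), (-3, +5), (-1, +1); they repeat the 3-cycle [(-3, +5), (-1, +1), (+3, +2)].
step 9: apply (+3, +2) → (-6, 27)
step 10: apply (-3, +5) → (-9, 32)
step 11: apply (-1, +1) → (-10, 33)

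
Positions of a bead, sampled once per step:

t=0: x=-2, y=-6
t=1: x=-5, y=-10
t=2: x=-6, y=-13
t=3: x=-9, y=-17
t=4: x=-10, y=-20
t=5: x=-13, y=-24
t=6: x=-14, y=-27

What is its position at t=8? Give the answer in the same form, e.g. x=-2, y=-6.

Differencing gives (-3,-4), (-1,-3), (-3,-4), (-1,-3), (-3,-4), (-1,-3). This is the pattern (-3,-4), (-1,-3) repeated.
step 7: apply (-3,-4) → x=-17, y=-31
step 8: apply (-1,-3) → x=-18, y=-34

x=-18, y=-34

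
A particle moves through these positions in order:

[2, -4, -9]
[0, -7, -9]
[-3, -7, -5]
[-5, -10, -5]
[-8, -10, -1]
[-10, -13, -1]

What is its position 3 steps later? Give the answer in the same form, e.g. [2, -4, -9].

[-18, -16, 7]

The moves between consecutive positions are [-2, -3, +0], [-3, +0, +4], [-2, -3, +0], [-3, +0, +4], [-2, -3, +0]; they repeat the 2-cycle [[-2, -3, +0], [-3, +0, +4]].
step 6: apply [-3, +0, +4] → [-13, -13, 3]
step 7: apply [-2, -3, +0] → [-15, -16, 3]
step 8: apply [-3, +0, +4] → [-18, -16, 7]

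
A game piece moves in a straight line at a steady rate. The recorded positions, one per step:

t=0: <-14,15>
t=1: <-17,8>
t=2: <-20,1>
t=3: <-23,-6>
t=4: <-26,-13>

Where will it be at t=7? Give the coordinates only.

<-35,-34>

Each step adds <-3,-7> to the position.
step 5: <-26,-13> + <-3,-7> → <-29,-20>
step 6: <-29,-20> + <-3,-7> → <-32,-27>
step 7: <-32,-27> + <-3,-7> → <-35,-34>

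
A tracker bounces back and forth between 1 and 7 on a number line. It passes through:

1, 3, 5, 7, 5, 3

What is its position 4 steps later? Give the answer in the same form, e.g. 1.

7

The value travels 2 per step and bounces off the walls at 1 and 7.
  step 6: 3 → 1
  step 7: 1 → 3
  step 8: 3 → 5
  step 9: 5 → 7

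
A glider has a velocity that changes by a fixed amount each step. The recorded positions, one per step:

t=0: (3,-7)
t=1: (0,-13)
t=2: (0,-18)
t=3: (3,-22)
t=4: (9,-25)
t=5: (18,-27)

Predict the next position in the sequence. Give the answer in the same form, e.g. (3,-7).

(30,-28)

Successive displacements: (-3,-6), (+0,-5), (+3,-4), (+6,-3), (+9,-2) — each changes by (+3,+1).
step 6: (18,-27) + (+12,-1) → (30,-28)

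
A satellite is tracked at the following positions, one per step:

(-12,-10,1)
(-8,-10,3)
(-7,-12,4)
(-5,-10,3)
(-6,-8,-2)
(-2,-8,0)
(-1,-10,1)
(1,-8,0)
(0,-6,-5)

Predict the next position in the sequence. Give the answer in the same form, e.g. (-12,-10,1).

(4,-6,-3)

Step-to-step displacements: (+4,+0,+2), (+1,-2,+1), (+2,+2,-1), (-1,+2,-5), (+4,+0,+2), (+1,-2,+1), (+2,+2,-1), (-1,+2,-5) — a repeating cycle of length 4.
step 9: apply (+4,+0,+2) → (4,-6,-3)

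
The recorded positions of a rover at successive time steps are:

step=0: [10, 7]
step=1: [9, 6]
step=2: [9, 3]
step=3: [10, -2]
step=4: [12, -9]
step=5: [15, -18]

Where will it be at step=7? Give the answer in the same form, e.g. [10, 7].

[24, -42]

Taking differences between consecutive positions: [-1, -1], [+0, -3], [+1, -5], [+2, -7], [+3, -9]. These grow by [+1, -2] each step.
step 6: [15, -18] + [+4, -11] → [19, -29]
step 7: [19, -29] + [+5, -13] → [24, -42]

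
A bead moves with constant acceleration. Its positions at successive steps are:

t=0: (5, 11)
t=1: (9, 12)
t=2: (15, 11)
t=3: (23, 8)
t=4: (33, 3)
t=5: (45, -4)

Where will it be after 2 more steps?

(75, -24)

Taking differences between consecutive positions: (+4, +1), (+6, -1), (+8, -3), (+10, -5), (+12, -7). These grow by (+2, -2) each step.
step 6: (45, -4) + (+14, -9) → (59, -13)
step 7: (59, -13) + (+16, -11) → (75, -24)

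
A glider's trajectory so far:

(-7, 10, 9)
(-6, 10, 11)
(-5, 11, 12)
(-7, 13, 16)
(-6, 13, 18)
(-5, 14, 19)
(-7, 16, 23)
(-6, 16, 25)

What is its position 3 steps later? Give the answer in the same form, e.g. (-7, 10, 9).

Differencing gives (+1, +0, +2), (+1, +1, +1), (-2, +2, +4), (+1, +0, +2), (+1, +1, +1), (-2, +2, +4), (+1, +0, +2). This is the pattern (+1, +0, +2), (+1, +1, +1), (-2, +2, +4) repeated.
step 8: apply (+1, +1, +1) → (-5, 17, 26)
step 9: apply (-2, +2, +4) → (-7, 19, 30)
step 10: apply (+1, +0, +2) → (-6, 19, 32)

(-6, 19, 32)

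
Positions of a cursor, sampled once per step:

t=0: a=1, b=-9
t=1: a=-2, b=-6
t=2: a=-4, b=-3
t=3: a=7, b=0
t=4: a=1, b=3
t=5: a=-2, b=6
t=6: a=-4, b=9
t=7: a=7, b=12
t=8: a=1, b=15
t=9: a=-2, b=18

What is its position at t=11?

a=7, b=24

A: cycles through 1, -2, -4, 7 every 4 steps. Step 11 lands at position 3 of the cycle → 7.
B: linear, +3 per step → 24 at step 11.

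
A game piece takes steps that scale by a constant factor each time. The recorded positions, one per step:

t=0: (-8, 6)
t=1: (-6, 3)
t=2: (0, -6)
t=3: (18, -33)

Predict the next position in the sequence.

(72, -114)

Consecutive displacements (+2, -3), (+6, -9), (+18, -27) scale by a factor of 3 each step.
step 4: (18, -33) + (+54, -81) → (72, -114)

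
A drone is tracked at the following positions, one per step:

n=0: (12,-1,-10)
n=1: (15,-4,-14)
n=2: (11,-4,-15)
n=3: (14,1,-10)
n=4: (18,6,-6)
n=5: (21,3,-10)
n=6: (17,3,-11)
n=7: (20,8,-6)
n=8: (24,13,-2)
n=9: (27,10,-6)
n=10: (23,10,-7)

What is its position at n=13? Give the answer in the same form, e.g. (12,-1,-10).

Differencing gives (+3,-3,-4), (-4,+0,-1), (+3,+5,+5), (+4,+5,+4), (+3,-3,-4), (-4,+0,-1), (+3,+5,+5), (+4,+5,+4), (+3,-3,-4), (-4,+0,-1). This is the pattern (+3,-3,-4), (-4,+0,-1), (+3,+5,+5), (+4,+5,+4) repeated.
step 11: apply (+3,+5,+5) → (26,15,-2)
step 12: apply (+4,+5,+4) → (30,20,2)
step 13: apply (+3,-3,-4) → (33,17,-2)

(33,17,-2)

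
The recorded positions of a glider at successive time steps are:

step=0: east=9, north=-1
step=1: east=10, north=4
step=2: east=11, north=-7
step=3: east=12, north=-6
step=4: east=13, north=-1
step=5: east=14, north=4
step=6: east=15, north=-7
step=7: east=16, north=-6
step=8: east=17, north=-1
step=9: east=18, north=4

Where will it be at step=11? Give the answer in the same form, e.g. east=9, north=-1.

east=20, north=-6

East: linear, +1 per step → 20 at step 11.
North: cycles through -1, 4, -7, -6 every 4 steps. Step 11 lands at position 3 of the cycle → -6.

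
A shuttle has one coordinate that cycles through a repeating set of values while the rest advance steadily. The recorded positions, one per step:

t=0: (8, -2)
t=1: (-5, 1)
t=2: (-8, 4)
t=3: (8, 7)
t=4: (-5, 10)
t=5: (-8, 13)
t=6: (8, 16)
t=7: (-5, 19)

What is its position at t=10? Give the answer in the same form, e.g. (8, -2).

First: cycles through 8, -5, -8 every 3 steps. Step 10 lands at position 1 of the cycle → -5.
Second: linear, +3 per step → 28 at step 10.

(-5, 28)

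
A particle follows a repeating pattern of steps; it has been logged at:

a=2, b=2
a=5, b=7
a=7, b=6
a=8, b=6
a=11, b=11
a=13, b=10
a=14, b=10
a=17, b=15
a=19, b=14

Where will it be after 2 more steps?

a=23, b=19

The moves between consecutive positions are (+3, +5), (+2, -1), (+1, +0), (+3, +5), (+2, -1), (+1, +0), (+3, +5), (+2, -1); they repeat the 3-cycle [(+3, +5), (+2, -1), (+1, +0)].
step 9: apply (+1, +0) → a=20, b=14
step 10: apply (+3, +5) → a=23, b=19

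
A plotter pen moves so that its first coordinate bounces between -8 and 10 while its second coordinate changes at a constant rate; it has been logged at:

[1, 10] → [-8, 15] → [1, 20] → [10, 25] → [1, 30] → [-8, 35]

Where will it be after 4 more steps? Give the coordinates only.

The first coordinate travels 9 per step and bounces off the walls at -8 and 10.
  step 6: -8 → 1
  step 7: 1 → 10
  step 8: 10 → 1
  step 9: 1 → -8
The second coordinate changes by +5 each step: at step 9 it is 55.

[-8, 55]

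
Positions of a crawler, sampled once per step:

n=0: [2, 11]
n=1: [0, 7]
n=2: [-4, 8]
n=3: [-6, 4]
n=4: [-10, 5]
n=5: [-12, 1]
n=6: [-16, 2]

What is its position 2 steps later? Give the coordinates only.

[-22, -1]

Differencing gives [-2, -4], [-4, +1], [-2, -4], [-4, +1], [-2, -4], [-4, +1]. This is the pattern [-2, -4], [-4, +1] repeated.
step 7: apply [-2, -4] → [-18, -2]
step 8: apply [-4, +1] → [-22, -1]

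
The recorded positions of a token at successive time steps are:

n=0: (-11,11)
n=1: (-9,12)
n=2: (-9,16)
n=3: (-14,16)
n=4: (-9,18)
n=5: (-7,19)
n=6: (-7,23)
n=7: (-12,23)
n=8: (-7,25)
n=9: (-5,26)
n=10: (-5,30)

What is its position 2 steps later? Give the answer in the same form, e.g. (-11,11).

(-5,32)

The moves between consecutive positions are (+2,+1), (+0,+4), (-5,+0), (+5,+2), (+2,+1), (+0,+4), (-5,+0), (+5,+2), (+2,+1), (+0,+4); they repeat the 4-cycle [(+2,+1), (+0,+4), (-5,+0), (+5,+2)].
step 11: apply (-5,+0) → (-10,30)
step 12: apply (+5,+2) → (-5,32)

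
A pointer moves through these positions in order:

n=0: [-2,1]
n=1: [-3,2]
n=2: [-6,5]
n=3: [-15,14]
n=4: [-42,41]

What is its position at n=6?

[-366,365]

Consecutive displacements [-1,+1], [-3,+3], [-9,+9], [-27,+27] scale by a factor of 3 each step.
step 5: [-42,41] + [-81,+81] → [-123,122]
step 6: [-123,122] + [-243,+243] → [-366,365]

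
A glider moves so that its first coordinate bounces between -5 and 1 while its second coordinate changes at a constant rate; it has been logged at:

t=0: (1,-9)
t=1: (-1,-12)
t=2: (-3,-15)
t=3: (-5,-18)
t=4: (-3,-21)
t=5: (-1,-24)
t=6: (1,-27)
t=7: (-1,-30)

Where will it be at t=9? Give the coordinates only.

The first coordinate reflects between -5 and 1, moving 2 per step.
  step 8: -1 → -3
  step 9: -3 → -5
The second coordinate changes by -3 each step: at step 9 it is -36.

(-5,-36)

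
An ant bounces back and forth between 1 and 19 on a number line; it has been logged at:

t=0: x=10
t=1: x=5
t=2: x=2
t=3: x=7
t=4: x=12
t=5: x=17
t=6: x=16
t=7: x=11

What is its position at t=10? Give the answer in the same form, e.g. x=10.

The value reflects between 1 and 19, moving 5 per step.
  step 8: 11 → 6
  step 9: 6 → 1
  step 10: 1 → 6

x=6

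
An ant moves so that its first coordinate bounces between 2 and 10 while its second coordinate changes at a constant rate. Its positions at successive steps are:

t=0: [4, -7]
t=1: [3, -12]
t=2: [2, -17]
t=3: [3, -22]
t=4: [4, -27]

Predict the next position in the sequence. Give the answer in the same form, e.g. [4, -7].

The first coordinate reflects between 2 and 10, moving 1 per step.
  step 5: 4 → 5
The second coordinate changes by -5 each step: at step 5 it is -32.

[5, -32]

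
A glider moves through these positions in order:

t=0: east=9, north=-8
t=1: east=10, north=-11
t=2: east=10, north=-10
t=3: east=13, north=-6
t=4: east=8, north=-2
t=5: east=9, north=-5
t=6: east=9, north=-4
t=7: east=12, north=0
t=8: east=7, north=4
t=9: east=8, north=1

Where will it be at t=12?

east=6, north=10

The moves between consecutive positions are (+1, -3), (+0, +1), (+3, +4), (-5, +4), (+1, -3), (+0, +1), (+3, +4), (-5, +4), (+1, -3); they repeat the 4-cycle [(+1, -3), (+0, +1), (+3, +4), (-5, +4)].
step 10: apply (+0, +1) → east=8, north=2
step 11: apply (+3, +4) → east=11, north=6
step 12: apply (-5, +4) → east=6, north=10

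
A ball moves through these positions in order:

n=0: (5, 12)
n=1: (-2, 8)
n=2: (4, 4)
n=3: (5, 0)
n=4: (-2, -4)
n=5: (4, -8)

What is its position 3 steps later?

First: cycles through 5, -2, 4 every 3 steps. Step 8 lands at position 2 of the cycle → 4.
Second: linear, -4 per step → -20 at step 8.

(4, -20)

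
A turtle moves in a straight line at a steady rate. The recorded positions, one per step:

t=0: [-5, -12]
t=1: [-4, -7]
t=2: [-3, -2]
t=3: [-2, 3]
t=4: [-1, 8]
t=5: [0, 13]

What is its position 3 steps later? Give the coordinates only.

[3, 28]

Each step adds [+1, +5] to the position.
step 6: [0, 13] + [+1, +5] → [1, 18]
step 7: [1, 18] + [+1, +5] → [2, 23]
step 8: [2, 23] + [+1, +5] → [3, 28]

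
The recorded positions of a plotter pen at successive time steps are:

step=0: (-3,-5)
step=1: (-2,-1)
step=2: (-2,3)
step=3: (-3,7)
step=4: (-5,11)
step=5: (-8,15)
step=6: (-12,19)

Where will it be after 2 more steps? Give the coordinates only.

(-23,27)

Taking differences between consecutive positions: (+1,+4), (+0,+4), (-1,+4), (-2,+4), (-3,+4), (-4,+4). These grow by (-1,+0) each step.
step 7: (-12,19) + (-5,+4) → (-17,23)
step 8: (-17,23) + (-6,+4) → (-23,27)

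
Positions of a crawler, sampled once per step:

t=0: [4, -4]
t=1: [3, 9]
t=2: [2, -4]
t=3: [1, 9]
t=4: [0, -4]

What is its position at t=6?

The first coordinate changes by -1 each step, so at step 6 it is 4 + 6·(-1) = -2.
The second coordinate repeats the cycle [-4, 9] with period 2; step 6 mod 2 = 0, giving -4.

[-2, -4]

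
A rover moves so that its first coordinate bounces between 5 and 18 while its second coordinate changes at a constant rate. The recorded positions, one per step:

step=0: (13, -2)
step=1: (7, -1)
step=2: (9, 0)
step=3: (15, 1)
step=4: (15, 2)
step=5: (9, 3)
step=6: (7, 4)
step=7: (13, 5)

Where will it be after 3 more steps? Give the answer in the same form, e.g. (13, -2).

The first coordinate reflects between 5 and 18, moving 6 per step.
  step 8: 13 → 17
  step 9: 17 → 11
  step 10: 11 → 5
The second coordinate changes by +1 each step: at step 10 it is 8.

(5, 8)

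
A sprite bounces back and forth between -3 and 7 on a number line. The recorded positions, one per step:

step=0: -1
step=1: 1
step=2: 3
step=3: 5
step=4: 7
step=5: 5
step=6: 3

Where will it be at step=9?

The value reflects between -3 and 7, moving 2 per step.
  step 7: 3 → 1
  step 8: 1 → -1
  step 9: -1 → -3

-3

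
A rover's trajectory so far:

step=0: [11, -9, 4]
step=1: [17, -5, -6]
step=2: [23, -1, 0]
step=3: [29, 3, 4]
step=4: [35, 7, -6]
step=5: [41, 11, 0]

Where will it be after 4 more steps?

First: linear, +6 per step → 65 at step 9.
Second: linear, +4 per step → 27 at step 9.
Third: cycles through 4, -6, 0 every 3 steps. Step 9 lands at position 0 of the cycle → 4.

[65, 27, 4]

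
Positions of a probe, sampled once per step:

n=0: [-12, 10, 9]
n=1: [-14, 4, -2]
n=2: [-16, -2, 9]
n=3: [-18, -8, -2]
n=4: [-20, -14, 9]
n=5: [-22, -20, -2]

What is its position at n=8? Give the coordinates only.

[-28, -38, 9]

The first coordinate changes by -2 each step, so at step 8 it is -12 + 8·(-2) = -28.
The second coordinate changes by -6 each step, so at step 8 it is 10 + 8·(-6) = -38.
The third coordinate repeats the cycle [9, -2] with period 2; step 8 mod 2 = 0, giving 9.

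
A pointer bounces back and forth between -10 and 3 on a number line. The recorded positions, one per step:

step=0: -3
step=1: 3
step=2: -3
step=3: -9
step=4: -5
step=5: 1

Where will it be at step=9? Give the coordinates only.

-1

The value reflects between -10 and 3, moving 6 per step.
  step 6: 1 → -1
  step 7: -1 → -7
  step 8: -7 → -7
  step 9: -7 → -1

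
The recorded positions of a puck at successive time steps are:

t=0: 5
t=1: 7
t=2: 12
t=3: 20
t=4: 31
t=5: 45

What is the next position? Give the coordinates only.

Taking differences between consecutive positions: +2, +5, +8, +11, +14. These grow by +3 each step.
step 6: 45 + 17 → 62

62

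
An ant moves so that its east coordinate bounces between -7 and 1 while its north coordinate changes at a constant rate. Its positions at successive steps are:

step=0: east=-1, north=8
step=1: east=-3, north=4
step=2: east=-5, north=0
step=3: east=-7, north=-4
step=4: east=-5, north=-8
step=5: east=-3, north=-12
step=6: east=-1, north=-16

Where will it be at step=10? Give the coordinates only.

east=-5, north=-32

The east coordinate reflects between -7 and 1, moving 2 per step.
  step 7: -1 → 1
  step 8: 1 → -1
  step 9: -1 → -3
  step 10: -3 → -5
The north coordinate changes by -4 each step: at step 10 it is -32.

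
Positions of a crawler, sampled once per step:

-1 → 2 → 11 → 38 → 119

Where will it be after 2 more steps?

1091

The jumps are +3, +9, +27, +81 — a geometric progression with ratio 3.
step 5: 119 + 243 → 362
step 6: 362 + 729 → 1091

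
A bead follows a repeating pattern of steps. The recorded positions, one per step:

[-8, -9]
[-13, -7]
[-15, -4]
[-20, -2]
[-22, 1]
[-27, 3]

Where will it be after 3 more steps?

[-36, 11]

Step-to-step displacements: [-5, +2], [-2, +3], [-5, +2], [-2, +3], [-5, +2] — a repeating cycle of length 2.
step 6: apply [-2, +3] → [-29, 6]
step 7: apply [-5, +2] → [-34, 8]
step 8: apply [-2, +3] → [-36, 11]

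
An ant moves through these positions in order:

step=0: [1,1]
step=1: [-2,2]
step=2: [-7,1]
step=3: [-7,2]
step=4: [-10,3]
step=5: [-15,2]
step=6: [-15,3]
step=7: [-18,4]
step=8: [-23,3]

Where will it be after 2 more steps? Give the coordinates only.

[-26,5]

The moves between consecutive positions are [-3,+1], [-5,-1], [+0,+1], [-3,+1], [-5,-1], [+0,+1], [-3,+1], [-5,-1]; they repeat the 3-cycle [[-3,+1], [-5,-1], [+0,+1]].
step 9: apply [+0,+1] → [-23,4]
step 10: apply [-3,+1] → [-26,5]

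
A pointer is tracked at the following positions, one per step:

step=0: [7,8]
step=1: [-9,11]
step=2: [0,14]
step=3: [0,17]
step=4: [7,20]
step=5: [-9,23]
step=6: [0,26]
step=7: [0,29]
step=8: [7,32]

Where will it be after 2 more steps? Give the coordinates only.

[0,38]

The first coordinate repeats the cycle [7, -9, 0, 0] with period 4; step 10 mod 4 = 2, giving 0.
The second coordinate changes by +3 each step, so at step 10 it is 8 + 10·(3) = 38.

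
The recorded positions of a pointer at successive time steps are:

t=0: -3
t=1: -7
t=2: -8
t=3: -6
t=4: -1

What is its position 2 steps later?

Taking differences between consecutive positions: -4, -1, +2, +5. These grow by +3 each step.
step 5: -1 + 8 → 7
step 6: 7 + 11 → 18

18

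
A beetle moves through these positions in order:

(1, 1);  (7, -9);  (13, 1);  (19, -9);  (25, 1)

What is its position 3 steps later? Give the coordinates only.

The first coordinate changes by +6 each step, so at step 7 it is 1 + 7·(6) = 43.
The second coordinate repeats the cycle [1, -9] with period 2; step 7 mod 2 = 1, giving -9.

(43, -9)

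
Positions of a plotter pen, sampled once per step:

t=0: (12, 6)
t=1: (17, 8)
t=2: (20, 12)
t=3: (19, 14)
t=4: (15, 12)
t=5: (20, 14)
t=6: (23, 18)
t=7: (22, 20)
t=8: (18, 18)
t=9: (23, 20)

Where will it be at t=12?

The moves between consecutive positions are (+5, +2), (+3, +4), (-1, +2), (-4, -2), (+5, +2), (+3, +4), (-1, +2), (-4, -2), (+5, +2); they repeat the 4-cycle [(+5, +2), (+3, +4), (-1, +2), (-4, -2)].
step 10: apply (+3, +4) → (26, 24)
step 11: apply (-1, +2) → (25, 26)
step 12: apply (-4, -2) → (21, 24)

(21, 24)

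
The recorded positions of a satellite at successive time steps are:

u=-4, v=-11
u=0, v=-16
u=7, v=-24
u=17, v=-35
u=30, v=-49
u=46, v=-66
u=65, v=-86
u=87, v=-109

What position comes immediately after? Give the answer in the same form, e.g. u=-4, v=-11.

Successive displacements: (+4,-5), (+7,-8), (+10,-11), (+13,-14), (+16,-17), (+19,-20), (+22,-23) — each changes by (+3,-3).
step 8: u=87, v=-109 + (+25,-26) → u=112, v=-135

u=112, v=-135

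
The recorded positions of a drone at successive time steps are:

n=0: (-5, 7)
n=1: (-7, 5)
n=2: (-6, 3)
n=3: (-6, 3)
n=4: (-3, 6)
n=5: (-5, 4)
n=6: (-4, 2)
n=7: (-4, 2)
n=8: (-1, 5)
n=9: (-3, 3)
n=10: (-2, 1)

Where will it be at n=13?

(-1, 2)

Step-to-step displacements: (-2, -2), (+1, -2), (+0, +0), (+3, +3), (-2, -2), (+1, -2), (+0, +0), (+3, +3), (-2, -2), (+1, -2) — a repeating cycle of length 4.
step 11: apply (+0, +0) → (-2, 1)
step 12: apply (+3, +3) → (1, 4)
step 13: apply (-2, -2) → (-1, 2)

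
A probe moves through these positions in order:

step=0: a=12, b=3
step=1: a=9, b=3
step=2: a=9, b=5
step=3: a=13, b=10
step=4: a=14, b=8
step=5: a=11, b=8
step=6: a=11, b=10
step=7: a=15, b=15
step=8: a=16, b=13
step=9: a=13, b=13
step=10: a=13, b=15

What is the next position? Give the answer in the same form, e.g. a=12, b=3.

a=17, b=20

Differencing gives (-3, +0), (+0, +2), (+4, +5), (+1, -2), (-3, +0), (+0, +2), (+4, +5), (+1, -2), (-3, +0), (+0, +2). This is the pattern (-3, +0), (+0, +2), (+4, +5), (+1, -2) repeated.
step 11: apply (+4, +5) → a=17, b=20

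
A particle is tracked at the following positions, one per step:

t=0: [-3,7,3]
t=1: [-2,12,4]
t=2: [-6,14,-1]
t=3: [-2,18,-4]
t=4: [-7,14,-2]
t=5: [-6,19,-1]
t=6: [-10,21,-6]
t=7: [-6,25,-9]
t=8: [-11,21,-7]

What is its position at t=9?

[-10,26,-6]

Differencing gives [+1,+5,+1], [-4,+2,-5], [+4,+4,-3], [-5,-4,+2], [+1,+5,+1], [-4,+2,-5], [+4,+4,-3], [-5,-4,+2]. This is the pattern [+1,+5,+1], [-4,+2,-5], [+4,+4,-3], [-5,-4,+2] repeated.
step 9: apply [+1,+5,+1] → [-10,26,-6]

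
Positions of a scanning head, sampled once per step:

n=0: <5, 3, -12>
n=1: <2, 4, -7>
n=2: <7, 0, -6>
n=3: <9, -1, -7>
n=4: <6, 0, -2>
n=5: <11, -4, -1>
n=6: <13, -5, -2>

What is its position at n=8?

Step-to-step displacements: <-3, +1, +5>, <+5, -4, +1>, <+2, -1, -1>, <-3, +1, +5>, <+5, -4, +1>, <+2, -1, -1> — a repeating cycle of length 3.
step 7: apply <-3, +1, +5> → <10, -4, 3>
step 8: apply <+5, -4, +1> → <15, -8, 4>

<15, -8, 4>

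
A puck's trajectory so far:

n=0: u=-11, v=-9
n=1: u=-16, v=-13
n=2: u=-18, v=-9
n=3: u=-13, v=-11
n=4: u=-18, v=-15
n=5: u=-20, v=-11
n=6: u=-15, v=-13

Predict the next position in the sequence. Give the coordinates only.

The moves between consecutive positions are (-5, -4), (-2, +4), (+5, -2), (-5, -4), (-2, +4), (+5, -2); they repeat the 3-cycle [(-5, -4), (-2, +4), (+5, -2)].
step 7: apply (-5, -4) → u=-20, v=-17

u=-20, v=-17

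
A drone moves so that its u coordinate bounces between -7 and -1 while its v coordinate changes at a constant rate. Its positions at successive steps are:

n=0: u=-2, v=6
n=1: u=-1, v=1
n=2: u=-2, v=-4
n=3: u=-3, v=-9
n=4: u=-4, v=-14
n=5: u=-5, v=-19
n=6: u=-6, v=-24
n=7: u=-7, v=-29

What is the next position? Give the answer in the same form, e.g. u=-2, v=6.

The u coordinate reflects between -7 and -1, moving 1 per step.
  step 8: -7 → -6
The v coordinate changes by -5 each step: at step 8 it is -34.

u=-6, v=-34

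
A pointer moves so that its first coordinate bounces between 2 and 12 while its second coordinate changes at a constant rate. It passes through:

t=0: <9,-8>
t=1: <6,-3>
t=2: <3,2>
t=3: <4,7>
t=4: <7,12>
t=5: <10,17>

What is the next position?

<11,22>

The first coordinate travels 3 per step and bounces off the walls at 2 and 12.
  step 6: 10 → 11
The second coordinate changes by +5 each step: at step 6 it is 22.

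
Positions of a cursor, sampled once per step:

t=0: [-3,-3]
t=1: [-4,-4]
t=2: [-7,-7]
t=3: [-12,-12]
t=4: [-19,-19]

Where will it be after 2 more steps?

[-39,-39]

First differences are [-1,-1], [-3,-3], [-5,-5], [-7,-7]; their common second difference is [-2,-2] (constant acceleration).
step 5: [-19,-19] + [-9,-9] → [-28,-28]
step 6: [-28,-28] + [-11,-11] → [-39,-39]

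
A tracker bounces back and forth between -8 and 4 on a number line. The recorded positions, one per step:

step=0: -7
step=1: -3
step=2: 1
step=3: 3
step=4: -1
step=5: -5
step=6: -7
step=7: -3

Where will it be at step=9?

3

The value reflects between -8 and 4, moving 4 per step.
  step 8: -3 → 1
  step 9: 1 → 3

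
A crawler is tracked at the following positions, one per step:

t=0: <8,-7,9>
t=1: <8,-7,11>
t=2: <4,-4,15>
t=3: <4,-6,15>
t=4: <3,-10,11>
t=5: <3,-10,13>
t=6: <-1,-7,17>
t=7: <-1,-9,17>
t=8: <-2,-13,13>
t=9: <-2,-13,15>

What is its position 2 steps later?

<-6,-12,19>

Step-to-step displacements: <+0,+0,+2>, <-4,+3,+4>, <+0,-2,+0>, <-1,-4,-4>, <+0,+0,+2>, <-4,+3,+4>, <+0,-2,+0>, <-1,-4,-4>, <+0,+0,+2> — a repeating cycle of length 4.
step 10: apply <-4,+3,+4> → <-6,-10,19>
step 11: apply <+0,-2,+0> → <-6,-12,19>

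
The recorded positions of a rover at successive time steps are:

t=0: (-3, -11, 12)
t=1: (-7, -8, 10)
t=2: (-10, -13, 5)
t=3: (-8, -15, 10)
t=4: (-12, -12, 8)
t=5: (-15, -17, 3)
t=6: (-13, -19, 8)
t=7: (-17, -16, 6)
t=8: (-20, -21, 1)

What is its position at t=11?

(-25, -25, -1)

Differencing gives (-4, +3, -2), (-3, -5, -5), (+2, -2, +5), (-4, +3, -2), (-3, -5, -5), (+2, -2, +5), (-4, +3, -2), (-3, -5, -5). This is the pattern (-4, +3, -2), (-3, -5, -5), (+2, -2, +5) repeated.
step 9: apply (+2, -2, +5) → (-18, -23, 6)
step 10: apply (-4, +3, -2) → (-22, -20, 4)
step 11: apply (-3, -5, -5) → (-25, -25, -1)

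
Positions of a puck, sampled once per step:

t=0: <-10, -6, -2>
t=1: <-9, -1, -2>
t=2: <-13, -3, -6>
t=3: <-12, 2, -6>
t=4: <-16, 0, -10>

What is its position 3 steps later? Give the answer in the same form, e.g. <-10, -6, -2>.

<-18, 8, -14>

Differencing gives <+1, +5, +0>, <-4, -2, -4>, <+1, +5, +0>, <-4, -2, -4>. This is the pattern <+1, +5, +0>, <-4, -2, -4> repeated.
step 5: apply <+1, +5, +0> → <-15, 5, -10>
step 6: apply <-4, -2, -4> → <-19, 3, -14>
step 7: apply <+1, +5, +0> → <-18, 8, -14>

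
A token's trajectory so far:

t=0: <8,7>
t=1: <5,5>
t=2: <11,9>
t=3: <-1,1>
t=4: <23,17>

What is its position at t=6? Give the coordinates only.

Consecutive displacements <-3,-2>, <+6,+4>, <-12,-8>, <+24,+16> scale by a factor of -2 each step.
step 5: <23,17> + <-48,-32> → <-25,-15>
step 6: <-25,-15> + <+96,+64> → <71,49>

<71,49>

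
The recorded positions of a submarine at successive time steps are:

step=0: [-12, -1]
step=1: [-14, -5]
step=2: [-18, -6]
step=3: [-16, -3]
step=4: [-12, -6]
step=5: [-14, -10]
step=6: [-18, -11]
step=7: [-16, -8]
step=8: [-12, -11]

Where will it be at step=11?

[-16, -13]

The moves between consecutive positions are [-2, -4], [-4, -1], [+2, +3], [+4, -3], [-2, -4], [-4, -1], [+2, +3], [+4, -3]; they repeat the 4-cycle [[-2, -4], [-4, -1], [+2, +3], [+4, -3]].
step 9: apply [-2, -4] → [-14, -15]
step 10: apply [-4, -1] → [-18, -16]
step 11: apply [+2, +3] → [-16, -13]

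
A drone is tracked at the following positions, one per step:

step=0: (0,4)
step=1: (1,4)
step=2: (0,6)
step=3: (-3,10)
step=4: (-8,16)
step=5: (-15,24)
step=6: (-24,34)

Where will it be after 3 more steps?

(-63,76)

Successive displacements: (+1,+0), (-1,+2), (-3,+4), (-5,+6), (-7,+8), (-9,+10) — each changes by (-2,+2).
step 7: (-24,34) + (-11,+12) → (-35,46)
step 8: (-35,46) + (-13,+14) → (-48,60)
step 9: (-48,60) + (-15,+16) → (-63,76)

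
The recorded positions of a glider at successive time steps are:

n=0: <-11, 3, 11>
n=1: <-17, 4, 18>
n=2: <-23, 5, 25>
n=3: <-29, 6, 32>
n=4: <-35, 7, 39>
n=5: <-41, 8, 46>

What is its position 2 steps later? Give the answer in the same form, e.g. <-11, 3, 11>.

Each step adds <-6, +1, +7> to the position.
step 6: <-41, 8, 46> + <-6, +1, +7> → <-47, 9, 53>
step 7: <-47, 9, 53> + <-6, +1, +7> → <-53, 10, 60>

<-53, 10, 60>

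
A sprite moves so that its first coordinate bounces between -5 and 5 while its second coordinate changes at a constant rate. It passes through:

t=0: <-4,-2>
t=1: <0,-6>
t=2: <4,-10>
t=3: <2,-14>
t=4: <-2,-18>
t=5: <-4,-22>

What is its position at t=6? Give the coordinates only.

The first coordinate travels 4 per step and bounces off the walls at -5 and 5.
  step 6: -4 → 0
The second coordinate changes by -4 each step: at step 6 it is -26.

<0,-26>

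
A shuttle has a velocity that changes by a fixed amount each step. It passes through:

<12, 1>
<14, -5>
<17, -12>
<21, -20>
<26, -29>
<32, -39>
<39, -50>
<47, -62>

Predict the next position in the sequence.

Taking differences between consecutive positions: <+2, -6>, <+3, -7>, <+4, -8>, <+5, -9>, <+6, -10>, <+7, -11>, <+8, -12>. These grow by <+1, -1> each step.
step 8: <47, -62> + <+9, -13> → <56, -75>

<56, -75>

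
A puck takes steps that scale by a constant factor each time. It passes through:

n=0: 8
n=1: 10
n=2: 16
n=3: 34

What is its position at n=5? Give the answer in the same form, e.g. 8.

250

The jumps are +2, +6, +18 — a geometric progression with ratio 3.
step 4: 34 + 54 → 88
step 5: 88 + 162 → 250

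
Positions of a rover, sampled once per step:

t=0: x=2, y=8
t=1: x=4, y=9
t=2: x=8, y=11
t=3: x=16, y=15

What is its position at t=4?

The jumps are (+2,+1), (+4,+2), (+8,+4) — a geometric progression with ratio 2.
step 4: x=16, y=15 + (+16,+8) → x=32, y=23

x=32, y=23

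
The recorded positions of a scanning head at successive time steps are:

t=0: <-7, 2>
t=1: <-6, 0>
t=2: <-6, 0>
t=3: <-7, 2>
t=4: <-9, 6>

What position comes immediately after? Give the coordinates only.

Taking differences between consecutive positions: <+1, -2>, <+0, +0>, <-1, +2>, <-2, +4>. These grow by <-1, +2> each step.
step 5: <-9, 6> + <-3, +6> → <-12, 12>

<-12, 12>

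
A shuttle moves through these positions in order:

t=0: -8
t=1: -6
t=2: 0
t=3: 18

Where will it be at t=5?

234

The jumps are +2, +6, +18 — a geometric progression with ratio 3.
step 4: 18 + 54 → 72
step 5: 72 + 162 → 234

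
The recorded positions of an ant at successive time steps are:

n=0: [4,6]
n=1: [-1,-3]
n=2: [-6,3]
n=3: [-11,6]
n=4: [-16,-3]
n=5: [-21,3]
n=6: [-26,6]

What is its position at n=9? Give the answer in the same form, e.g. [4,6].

[-41,6]

The first coordinate changes by -5 each step, so at step 9 it is 4 + 9·(-5) = -41.
The second coordinate repeats the cycle [6, -3, 3] with period 3; step 9 mod 3 = 0, giving 6.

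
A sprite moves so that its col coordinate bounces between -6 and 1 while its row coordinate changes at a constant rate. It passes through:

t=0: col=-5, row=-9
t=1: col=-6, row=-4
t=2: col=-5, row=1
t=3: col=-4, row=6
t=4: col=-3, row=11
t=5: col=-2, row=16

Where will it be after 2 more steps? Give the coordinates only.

col=0, row=26

The col coordinate reflects between -6 and 1, moving 1 per step.
  step 6: -2 → -1
  step 7: -1 → 0
The row coordinate changes by +5 each step: at step 7 it is 26.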